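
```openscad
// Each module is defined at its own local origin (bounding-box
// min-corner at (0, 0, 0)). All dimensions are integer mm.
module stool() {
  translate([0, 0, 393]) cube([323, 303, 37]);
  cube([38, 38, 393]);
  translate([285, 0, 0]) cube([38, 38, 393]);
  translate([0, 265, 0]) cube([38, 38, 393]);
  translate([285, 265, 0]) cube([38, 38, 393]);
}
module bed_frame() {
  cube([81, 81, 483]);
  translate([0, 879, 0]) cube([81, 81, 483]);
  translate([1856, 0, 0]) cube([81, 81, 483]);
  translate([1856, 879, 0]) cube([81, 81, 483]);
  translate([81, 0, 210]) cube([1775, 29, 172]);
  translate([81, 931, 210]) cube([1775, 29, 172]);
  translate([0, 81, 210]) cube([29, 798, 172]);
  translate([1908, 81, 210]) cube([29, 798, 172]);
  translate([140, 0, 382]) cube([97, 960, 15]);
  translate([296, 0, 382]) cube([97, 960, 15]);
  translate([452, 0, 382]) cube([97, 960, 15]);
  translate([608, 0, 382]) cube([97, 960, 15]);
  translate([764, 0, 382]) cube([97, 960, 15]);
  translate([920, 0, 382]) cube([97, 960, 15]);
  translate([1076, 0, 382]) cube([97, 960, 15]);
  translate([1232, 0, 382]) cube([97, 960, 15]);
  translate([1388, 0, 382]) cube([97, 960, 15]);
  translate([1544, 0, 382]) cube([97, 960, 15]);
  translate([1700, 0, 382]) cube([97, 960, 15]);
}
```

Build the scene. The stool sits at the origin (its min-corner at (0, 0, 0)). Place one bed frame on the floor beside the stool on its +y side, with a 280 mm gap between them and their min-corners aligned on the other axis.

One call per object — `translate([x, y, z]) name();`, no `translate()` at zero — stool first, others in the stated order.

stool();
translate([0, 583, 0]) bed_frame();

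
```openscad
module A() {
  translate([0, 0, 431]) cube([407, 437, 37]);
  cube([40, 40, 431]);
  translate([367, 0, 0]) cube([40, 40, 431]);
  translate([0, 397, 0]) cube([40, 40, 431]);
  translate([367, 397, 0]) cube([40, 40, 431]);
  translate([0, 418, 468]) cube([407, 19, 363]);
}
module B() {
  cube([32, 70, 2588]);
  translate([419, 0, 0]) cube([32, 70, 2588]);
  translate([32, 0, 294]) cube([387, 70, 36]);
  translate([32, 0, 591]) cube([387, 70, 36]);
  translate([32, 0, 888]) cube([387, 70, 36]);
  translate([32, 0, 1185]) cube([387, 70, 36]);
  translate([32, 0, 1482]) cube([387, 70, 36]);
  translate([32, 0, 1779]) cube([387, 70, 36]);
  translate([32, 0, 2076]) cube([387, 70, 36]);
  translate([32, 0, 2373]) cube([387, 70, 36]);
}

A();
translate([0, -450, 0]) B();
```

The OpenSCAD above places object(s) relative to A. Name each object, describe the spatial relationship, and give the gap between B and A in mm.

A is a chair. B is a ladder. The ladder is on the floor beside the chair on its −y side. The gap between the ladder and the chair is 380 mm.

The ladder's nearest face is 380 mm from the chair's −y face.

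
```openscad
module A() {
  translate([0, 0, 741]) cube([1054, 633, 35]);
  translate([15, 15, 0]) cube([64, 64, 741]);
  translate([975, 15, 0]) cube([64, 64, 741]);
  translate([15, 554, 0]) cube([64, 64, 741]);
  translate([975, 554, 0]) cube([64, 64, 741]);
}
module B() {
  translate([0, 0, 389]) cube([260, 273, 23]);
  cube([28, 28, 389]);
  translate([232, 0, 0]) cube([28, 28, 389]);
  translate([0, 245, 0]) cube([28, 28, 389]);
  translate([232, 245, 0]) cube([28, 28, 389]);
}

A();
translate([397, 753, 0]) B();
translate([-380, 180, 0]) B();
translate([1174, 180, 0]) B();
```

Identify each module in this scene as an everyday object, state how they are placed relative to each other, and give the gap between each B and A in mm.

Each stool's nearest face is 120 mm from the table's bounding box.

A is a table. B is a stool. Three stools sit around the table at the +y, −x, +x sides. The gap between each stool and the table is 120 mm.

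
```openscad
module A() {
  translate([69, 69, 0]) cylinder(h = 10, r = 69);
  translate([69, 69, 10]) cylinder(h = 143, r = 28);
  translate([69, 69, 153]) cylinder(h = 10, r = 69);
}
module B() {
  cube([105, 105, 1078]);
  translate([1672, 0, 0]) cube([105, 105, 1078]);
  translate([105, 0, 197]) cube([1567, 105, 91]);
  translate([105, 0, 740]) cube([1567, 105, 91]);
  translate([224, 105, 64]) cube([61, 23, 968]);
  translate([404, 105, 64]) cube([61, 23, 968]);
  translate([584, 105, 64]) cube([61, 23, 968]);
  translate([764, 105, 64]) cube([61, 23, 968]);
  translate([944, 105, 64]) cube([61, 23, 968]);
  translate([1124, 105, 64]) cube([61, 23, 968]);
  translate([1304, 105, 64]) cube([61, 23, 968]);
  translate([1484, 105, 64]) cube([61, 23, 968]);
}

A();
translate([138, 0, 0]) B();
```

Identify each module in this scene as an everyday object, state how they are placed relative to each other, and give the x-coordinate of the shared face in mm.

A is a spool. B is a fence section. The fence section is against the spool's +x side, with their −y faces flush. The x-coordinate of the shared face is 138 mm.

The spool's +x face and the fence section's −x face are both at x = 138 mm.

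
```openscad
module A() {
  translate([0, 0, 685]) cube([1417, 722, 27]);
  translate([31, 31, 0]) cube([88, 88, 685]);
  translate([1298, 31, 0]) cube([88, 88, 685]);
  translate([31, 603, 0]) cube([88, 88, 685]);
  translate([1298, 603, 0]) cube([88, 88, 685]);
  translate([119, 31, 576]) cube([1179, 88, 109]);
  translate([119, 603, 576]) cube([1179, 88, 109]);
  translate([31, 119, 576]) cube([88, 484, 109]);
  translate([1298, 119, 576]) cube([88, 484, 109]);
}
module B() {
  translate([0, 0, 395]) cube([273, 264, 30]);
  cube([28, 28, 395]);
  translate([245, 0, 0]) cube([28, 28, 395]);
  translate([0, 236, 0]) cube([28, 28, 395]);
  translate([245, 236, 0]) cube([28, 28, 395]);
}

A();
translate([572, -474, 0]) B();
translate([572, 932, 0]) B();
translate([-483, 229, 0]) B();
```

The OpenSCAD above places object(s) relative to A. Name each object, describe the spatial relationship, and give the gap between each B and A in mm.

A is a table. B is a stool. Three stools sit around the table at the −y, +y, −x sides. The gap between each stool and the table is 210 mm.

Each stool's nearest face is 210 mm from the table's bounding box.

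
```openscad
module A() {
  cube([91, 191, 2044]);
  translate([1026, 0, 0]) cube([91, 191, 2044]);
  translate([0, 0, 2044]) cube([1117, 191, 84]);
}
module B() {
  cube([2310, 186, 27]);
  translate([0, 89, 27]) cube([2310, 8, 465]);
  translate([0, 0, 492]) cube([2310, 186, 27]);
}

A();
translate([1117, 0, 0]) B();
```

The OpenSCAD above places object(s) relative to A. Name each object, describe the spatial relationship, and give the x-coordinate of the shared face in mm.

The door frame's +x face and the I-beam's −x face are both at x = 1117 mm.

A is a door frame. B is an I-beam. The I-beam is against the door frame's +x side, with their −y faces flush. The x-coordinate of the shared face is 1117 mm.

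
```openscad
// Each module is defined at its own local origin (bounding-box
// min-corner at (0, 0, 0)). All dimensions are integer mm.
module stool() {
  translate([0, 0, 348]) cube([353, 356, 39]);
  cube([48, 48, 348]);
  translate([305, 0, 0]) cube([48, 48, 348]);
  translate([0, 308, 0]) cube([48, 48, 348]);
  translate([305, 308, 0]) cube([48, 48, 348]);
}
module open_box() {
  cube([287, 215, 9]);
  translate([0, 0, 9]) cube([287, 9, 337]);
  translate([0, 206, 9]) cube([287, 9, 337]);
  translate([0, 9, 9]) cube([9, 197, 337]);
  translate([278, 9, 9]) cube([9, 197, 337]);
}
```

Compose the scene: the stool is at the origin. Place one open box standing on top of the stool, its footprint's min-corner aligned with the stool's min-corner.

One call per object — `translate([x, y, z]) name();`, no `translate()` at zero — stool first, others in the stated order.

stool();
translate([0, 0, 387]) open_box();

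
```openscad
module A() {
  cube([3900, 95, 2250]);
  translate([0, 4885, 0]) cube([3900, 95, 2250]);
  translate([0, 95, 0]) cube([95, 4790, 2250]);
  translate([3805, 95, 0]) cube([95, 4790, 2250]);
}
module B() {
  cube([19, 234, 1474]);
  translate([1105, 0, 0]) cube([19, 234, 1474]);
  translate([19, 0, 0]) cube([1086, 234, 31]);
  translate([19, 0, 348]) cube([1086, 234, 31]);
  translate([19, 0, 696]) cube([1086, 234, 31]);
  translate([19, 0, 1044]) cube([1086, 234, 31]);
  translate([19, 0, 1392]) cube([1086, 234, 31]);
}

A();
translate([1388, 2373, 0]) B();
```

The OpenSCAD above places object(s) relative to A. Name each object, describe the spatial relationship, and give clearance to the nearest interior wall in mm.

A is a house frame. B is a bookshelf. The bookshelf sits inside the house frame, centred. The clearance to the nearest interior wall is 1293 mm.

Clearances: x = 1293, y = 2278; minimum 1293 mm.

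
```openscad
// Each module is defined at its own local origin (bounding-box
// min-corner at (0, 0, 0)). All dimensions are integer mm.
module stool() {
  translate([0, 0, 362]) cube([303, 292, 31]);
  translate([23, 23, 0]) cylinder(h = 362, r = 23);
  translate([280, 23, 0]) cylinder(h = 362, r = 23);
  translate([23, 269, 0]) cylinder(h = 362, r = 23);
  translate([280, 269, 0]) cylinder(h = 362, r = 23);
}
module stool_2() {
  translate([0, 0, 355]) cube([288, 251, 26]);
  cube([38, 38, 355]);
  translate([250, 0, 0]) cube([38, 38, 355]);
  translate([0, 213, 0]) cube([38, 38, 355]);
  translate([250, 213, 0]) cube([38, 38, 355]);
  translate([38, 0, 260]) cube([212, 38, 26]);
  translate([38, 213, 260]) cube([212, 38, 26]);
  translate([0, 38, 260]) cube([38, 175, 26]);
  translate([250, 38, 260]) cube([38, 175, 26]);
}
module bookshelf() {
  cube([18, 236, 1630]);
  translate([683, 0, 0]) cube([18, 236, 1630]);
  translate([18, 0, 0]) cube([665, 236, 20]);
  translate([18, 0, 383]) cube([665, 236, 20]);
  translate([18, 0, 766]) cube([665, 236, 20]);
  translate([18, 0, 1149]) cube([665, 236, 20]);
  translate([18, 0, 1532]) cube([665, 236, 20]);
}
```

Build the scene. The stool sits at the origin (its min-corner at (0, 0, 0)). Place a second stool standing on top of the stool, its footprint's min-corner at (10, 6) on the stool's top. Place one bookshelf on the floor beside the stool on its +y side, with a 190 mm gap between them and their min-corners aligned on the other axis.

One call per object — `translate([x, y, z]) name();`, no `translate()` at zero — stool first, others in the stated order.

stool();
translate([10, 6, 393]) stool_2();
translate([0, 482, 0]) bookshelf();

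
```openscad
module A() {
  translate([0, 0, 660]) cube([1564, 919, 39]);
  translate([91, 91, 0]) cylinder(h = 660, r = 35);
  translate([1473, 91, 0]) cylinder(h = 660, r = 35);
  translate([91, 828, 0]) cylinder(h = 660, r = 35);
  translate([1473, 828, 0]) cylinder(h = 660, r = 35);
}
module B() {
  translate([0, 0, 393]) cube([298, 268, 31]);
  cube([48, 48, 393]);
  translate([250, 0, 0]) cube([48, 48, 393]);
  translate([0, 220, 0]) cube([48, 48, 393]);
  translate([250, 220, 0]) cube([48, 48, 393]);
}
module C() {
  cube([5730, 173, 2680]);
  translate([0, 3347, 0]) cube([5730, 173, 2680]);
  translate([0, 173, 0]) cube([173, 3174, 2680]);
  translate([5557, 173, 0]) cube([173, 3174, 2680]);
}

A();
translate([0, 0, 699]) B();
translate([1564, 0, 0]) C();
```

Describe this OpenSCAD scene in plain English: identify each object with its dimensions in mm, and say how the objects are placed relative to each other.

A is a rectangular dining table. The top is 1564×919×39 mm with its upper surface at z = 699 mm. It stands on four round legs of 70 mm diameter, each leg's bounding box inset 56 mm from the nearest pair of top edges, running from the floor to the underside of the top.

B is a four-legged stool. The seat is a 298×268×31 mm slab whose top surface is at z = 424 mm; four square legs, each 48×48 mm in cross-section, run from the floor (z = 0) to the underside of the seat, each flush with a corner of the seat.

C is the wall frame of a small rectangular building: four walls, each 2680 mm tall and 173 mm thick, enclosing a footprint 5730 mm (x) by 3520 mm (y) outside-to-outside, with no floor or roof. The front and back walls (the −y and +y sides) span the full width; the two side walls fit between them.

The stool is on top of the table. The house frame is against the table's +x side, with their −y faces flush.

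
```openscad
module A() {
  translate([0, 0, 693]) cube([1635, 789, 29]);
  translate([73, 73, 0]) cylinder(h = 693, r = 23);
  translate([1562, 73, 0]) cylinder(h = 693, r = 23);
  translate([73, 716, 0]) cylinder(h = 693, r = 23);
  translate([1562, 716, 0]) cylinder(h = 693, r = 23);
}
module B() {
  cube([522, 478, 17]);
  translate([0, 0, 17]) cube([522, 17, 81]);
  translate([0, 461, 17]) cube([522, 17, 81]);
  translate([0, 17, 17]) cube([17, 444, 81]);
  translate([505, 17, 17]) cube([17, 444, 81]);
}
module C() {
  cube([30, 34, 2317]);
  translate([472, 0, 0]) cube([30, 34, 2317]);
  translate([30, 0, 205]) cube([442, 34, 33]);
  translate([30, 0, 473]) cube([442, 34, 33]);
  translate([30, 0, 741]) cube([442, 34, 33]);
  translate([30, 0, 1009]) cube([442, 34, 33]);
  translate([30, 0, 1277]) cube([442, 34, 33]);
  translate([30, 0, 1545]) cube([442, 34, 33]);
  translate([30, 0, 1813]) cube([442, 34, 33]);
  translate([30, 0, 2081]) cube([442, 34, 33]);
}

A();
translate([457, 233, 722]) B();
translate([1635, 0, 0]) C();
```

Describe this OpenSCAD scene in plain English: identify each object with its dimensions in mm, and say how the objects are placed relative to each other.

A is a table: top 1635 mm (x) × 789 mm (y), 29 mm thick, upper face at z = 722 mm, on four round legs of 46 mm diameter, each leg's bounding box inset 50 mm from the nearest pair of top edges, running from z = 0 to the bottom of the top.

B is an open storage box with external size 522×478×98 mm and wall thickness 17 mm (the base is also 17 mm thick). The base covers the whole footprint; the four walls stand on the base, with the y-facing walls full-width and the x-facing walls fitting between their inner faces.

C is a wooden ladder with two side rails of 30×34 mm section and 2317 mm height, set 502 mm apart overall. Between them run 8 rectangular rungs (34 mm deep, 33 mm thick), front faces flush with the rails' −y face. The bottom of the first rung is 205 mm above the floor and each subsequent rung is 268 mm higher than the one below.

The open box is on top of the table. The ladder is against the table's +x side, with their −y faces flush.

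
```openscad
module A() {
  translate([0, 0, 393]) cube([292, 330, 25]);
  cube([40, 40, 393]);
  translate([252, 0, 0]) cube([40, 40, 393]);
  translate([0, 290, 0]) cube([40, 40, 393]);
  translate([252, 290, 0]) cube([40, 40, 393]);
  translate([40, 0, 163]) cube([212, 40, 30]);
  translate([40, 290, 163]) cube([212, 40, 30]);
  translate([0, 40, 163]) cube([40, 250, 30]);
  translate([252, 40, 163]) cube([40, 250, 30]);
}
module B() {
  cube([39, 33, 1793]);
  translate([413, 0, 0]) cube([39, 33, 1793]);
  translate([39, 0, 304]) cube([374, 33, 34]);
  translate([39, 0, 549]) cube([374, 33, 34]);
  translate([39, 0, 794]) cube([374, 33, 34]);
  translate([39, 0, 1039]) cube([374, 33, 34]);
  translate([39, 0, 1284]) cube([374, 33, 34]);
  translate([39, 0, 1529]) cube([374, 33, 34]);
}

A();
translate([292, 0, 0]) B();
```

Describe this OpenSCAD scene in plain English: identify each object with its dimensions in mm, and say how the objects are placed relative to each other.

A is a four-legged stool. The seat is 292×330 mm, 25 mm thick, top at z = 418 mm. It stands on four square legs, each 40×40 mm in cross-section, from z = 0 to the seat underside, each flush with a corner of the seat. Four stretchers, 40 mm wide and 30 mm tall, connect adjacent legs with their undersides at z = 163 mm, each running between the inner faces of the legs it joins and aligned with the legs' outer faces on the other axis.

B is a wooden ladder with two side rails of 39×33 mm section and 1793 mm height, set 452 mm apart overall. Between them run 6 rectangular rungs (33 mm deep, 34 mm thick), front faces flush with the rails' −y face. The bottom of the first rung is 304 mm above the floor and each subsequent rung is 245 mm higher than the one below.

The ladder is against the stool's +x side, with their −y faces flush.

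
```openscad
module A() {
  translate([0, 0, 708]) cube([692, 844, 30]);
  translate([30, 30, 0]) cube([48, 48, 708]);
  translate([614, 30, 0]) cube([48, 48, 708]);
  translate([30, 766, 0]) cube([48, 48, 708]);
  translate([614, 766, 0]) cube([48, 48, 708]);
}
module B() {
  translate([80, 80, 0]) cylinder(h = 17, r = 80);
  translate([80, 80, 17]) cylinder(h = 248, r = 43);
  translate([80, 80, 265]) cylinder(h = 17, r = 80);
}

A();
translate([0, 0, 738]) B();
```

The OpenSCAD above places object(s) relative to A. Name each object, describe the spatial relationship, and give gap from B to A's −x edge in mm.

A is a table. B is a spool. The spool is on top of the table. The gap from the spool to the table's −x edge is 0 mm.

The spool's min-x is at 0; the table's min-x is 0; gap = 0 mm.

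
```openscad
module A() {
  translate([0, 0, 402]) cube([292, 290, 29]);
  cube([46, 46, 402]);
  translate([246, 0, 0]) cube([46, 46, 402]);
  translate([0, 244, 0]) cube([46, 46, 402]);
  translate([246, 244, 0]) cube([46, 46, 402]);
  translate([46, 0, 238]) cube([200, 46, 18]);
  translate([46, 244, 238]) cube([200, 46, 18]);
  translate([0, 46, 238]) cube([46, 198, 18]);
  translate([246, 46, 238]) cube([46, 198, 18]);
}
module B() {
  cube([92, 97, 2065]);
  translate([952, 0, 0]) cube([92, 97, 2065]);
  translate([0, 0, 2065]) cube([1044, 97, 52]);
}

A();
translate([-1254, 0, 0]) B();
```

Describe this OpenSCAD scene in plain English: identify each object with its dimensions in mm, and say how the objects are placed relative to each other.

A is a four-legged stool. The seat is a 292×290×29 mm slab whose top surface is at z = 431 mm; four square legs, each 46×46 mm in cross-section, run from the floor (z = 0) to the underside of the seat, each flush with a corner of the seat. Four stretchers, 46 mm wide and 18 mm tall, connect adjacent legs with their undersides at z = 238 mm, each running between the inner faces of the legs it joins and aligned with the legs' outer faces on the other axis.

B is a door frame. The clear opening is 860 mm wide and 2065 mm high. Two 92 mm wide jambs, 97 mm deep, stand either side of the opening from the floor to the top of the opening. A 52 mm thick head sits across the top of both jambs, spanning the full outside width of the frame.

The door frame is on the floor beside the stool on its −x side.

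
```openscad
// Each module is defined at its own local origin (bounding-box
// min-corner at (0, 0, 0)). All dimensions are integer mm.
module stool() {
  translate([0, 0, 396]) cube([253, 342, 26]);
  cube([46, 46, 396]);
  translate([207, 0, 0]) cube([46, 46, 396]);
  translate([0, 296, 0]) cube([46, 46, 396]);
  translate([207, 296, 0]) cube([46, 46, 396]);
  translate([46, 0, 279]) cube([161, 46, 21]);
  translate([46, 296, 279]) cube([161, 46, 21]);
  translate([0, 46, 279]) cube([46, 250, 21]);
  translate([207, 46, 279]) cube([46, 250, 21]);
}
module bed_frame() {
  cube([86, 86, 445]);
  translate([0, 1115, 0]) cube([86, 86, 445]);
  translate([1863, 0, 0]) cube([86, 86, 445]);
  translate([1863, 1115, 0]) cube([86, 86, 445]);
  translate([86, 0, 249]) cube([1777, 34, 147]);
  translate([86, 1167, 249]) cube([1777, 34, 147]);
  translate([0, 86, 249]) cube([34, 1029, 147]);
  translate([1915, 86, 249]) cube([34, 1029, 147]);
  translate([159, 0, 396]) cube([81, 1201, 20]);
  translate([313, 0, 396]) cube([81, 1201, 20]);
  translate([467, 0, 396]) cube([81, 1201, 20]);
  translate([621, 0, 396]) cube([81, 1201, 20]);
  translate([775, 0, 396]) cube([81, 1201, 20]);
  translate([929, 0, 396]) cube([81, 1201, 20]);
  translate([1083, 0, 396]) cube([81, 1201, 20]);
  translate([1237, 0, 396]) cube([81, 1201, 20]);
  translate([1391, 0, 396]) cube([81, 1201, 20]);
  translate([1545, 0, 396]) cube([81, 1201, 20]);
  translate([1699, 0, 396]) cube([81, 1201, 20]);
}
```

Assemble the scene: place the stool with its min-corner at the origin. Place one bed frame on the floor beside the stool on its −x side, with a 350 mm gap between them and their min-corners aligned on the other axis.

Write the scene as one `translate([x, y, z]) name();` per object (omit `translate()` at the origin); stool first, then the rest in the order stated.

stool();
translate([-2299, 0, 0]) bed_frame();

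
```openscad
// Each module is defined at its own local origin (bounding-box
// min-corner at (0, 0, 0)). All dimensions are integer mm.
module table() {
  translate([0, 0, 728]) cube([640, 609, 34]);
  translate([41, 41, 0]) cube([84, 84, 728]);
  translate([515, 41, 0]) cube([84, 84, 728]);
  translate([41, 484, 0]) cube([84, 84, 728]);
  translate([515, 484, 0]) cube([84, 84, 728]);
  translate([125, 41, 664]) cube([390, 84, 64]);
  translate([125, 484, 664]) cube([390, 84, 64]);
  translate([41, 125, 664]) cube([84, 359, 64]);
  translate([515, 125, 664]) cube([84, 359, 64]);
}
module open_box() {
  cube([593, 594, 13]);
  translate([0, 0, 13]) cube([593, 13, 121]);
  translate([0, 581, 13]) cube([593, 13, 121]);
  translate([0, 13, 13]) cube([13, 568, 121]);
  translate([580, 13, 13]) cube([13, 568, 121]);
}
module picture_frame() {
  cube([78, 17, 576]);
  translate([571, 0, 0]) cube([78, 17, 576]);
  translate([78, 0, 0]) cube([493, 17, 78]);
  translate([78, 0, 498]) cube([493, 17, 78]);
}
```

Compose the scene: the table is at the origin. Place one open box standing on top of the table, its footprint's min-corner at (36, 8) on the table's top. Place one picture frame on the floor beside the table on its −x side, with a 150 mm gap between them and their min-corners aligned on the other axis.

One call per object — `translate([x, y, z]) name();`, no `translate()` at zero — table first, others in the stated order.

table();
translate([36, 8, 762]) open_box();
translate([-799, 0, 0]) picture_frame();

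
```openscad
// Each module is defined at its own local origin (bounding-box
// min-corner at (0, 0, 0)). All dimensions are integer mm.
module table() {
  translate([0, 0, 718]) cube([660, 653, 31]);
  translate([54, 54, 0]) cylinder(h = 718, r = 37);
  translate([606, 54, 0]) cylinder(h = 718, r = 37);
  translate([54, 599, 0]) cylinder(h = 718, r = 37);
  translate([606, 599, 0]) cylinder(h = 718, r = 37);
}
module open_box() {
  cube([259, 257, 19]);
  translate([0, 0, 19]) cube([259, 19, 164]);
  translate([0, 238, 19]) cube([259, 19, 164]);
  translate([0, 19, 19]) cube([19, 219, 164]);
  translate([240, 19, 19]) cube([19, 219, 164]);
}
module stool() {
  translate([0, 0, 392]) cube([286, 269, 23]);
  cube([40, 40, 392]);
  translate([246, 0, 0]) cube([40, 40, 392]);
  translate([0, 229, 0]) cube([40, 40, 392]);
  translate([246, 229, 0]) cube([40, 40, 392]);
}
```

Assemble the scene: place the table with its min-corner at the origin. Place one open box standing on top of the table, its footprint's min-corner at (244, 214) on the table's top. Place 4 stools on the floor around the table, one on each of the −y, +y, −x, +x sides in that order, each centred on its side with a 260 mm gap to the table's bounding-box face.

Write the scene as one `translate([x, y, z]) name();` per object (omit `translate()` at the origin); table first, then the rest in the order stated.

table();
translate([244, 214, 749]) open_box();
translate([187, -529, 0]) stool();
translate([187, 913, 0]) stool();
translate([-546, 192, 0]) stool();
translate([920, 192, 0]) stool();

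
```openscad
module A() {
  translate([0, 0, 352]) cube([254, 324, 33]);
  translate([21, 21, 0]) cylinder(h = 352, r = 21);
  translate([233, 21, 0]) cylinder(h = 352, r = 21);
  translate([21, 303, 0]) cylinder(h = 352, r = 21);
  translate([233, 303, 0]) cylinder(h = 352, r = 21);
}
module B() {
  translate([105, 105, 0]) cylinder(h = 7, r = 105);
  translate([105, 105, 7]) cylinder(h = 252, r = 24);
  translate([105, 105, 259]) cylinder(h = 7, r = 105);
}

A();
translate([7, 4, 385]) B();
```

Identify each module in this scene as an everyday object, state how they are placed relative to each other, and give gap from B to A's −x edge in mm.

A is a stool. B is a spool. The spool is on top of the stool. The gap from the spool to the stool's −x edge is 7 mm.

The spool's min-x is at 7; the stool's min-x is 0; gap = 7 mm.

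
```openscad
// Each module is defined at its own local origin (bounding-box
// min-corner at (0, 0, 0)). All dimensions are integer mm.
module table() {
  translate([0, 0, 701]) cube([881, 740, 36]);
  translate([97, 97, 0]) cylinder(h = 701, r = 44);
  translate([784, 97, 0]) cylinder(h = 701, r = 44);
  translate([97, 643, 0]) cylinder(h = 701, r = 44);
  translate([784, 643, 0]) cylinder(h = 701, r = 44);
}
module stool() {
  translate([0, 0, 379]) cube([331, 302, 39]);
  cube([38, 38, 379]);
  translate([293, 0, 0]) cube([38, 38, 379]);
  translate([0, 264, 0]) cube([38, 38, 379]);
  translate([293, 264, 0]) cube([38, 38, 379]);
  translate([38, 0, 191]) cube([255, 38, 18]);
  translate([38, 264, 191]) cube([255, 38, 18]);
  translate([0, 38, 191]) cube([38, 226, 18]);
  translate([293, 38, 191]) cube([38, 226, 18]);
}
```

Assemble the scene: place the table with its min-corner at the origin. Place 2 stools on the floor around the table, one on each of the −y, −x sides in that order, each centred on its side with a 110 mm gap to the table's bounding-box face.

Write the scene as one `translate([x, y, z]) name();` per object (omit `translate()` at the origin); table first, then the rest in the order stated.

table();
translate([275, -412, 0]) stool();
translate([-441, 219, 0]) stool();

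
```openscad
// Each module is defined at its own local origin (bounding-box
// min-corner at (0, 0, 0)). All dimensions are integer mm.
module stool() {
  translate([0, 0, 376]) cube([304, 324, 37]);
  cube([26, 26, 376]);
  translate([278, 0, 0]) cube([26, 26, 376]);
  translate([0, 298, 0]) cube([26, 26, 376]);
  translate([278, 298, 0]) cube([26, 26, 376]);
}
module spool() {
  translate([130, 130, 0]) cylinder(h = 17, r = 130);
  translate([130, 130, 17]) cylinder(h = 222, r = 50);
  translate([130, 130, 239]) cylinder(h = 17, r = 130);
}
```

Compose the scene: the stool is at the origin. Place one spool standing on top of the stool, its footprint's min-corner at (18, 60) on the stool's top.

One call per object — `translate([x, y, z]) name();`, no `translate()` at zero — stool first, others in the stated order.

stool();
translate([18, 60, 413]) spool();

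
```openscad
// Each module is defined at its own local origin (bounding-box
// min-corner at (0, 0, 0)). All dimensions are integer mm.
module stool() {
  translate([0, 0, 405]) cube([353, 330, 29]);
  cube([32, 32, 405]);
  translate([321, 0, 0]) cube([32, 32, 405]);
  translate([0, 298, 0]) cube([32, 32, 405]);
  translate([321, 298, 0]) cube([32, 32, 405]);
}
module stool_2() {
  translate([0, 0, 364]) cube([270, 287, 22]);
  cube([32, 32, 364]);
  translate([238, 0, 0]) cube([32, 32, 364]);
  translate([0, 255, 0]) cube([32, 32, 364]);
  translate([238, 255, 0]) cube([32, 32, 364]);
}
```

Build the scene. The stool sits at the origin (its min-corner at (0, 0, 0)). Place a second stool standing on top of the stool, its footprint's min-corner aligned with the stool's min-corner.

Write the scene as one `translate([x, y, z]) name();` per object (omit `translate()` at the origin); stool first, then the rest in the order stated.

stool();
translate([0, 0, 434]) stool_2();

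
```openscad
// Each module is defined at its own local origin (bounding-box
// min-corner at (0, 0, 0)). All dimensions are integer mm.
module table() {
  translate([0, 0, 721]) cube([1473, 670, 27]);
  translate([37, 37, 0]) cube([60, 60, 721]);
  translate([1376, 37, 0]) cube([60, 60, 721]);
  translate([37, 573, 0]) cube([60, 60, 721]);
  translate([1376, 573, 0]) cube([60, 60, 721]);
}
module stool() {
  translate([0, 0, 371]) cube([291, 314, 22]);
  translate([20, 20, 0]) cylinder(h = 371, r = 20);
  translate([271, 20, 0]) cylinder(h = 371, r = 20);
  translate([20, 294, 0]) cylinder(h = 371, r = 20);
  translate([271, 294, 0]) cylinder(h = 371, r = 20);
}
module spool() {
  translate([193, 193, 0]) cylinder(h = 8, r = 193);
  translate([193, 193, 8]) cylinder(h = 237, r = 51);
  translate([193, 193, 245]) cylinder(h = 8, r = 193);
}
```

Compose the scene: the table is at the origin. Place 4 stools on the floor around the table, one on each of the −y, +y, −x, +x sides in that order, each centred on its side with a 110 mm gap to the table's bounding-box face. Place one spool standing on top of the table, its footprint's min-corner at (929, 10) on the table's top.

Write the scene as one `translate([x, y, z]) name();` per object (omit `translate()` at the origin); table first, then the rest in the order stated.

table();
translate([591, -424, 0]) stool();
translate([591, 780, 0]) stool();
translate([-401, 178, 0]) stool();
translate([1583, 178, 0]) stool();
translate([929, 10, 748]) spool();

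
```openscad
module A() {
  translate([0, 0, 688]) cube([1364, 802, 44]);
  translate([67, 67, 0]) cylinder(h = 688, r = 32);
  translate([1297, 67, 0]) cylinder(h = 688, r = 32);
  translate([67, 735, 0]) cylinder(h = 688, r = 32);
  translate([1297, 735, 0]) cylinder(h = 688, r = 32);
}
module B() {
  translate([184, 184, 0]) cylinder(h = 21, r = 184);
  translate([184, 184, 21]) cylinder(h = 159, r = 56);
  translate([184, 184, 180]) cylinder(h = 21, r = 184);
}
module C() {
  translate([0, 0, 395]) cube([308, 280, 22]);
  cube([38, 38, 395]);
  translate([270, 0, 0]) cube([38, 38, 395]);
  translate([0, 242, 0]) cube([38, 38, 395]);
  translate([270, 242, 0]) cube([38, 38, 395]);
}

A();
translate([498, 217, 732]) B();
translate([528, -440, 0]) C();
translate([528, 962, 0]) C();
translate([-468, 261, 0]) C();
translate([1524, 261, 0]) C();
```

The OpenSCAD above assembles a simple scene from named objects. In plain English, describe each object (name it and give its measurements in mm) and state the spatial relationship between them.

A is a table with a 1364×802 mm rectangular top, 44 mm thick, top surface at z = 732 mm, supported by four round legs of 64 mm diameter, each leg's bounding box inset 35 mm from the nearest pair of top edges, running from the floor.

B is a spool: two coaxial disc flanges of radius 184 mm and thickness 21 mm, joined by a core cylinder of radius 56 mm and height 159 mm. The lower flange rests on z = 0 and the three cylinders share a vertical axis.

C is a four-legged stool. The seat is a 308×280×22 mm slab whose top surface is at z = 417 mm; four square legs, each 38×38 mm in cross-section, run from the floor (z = 0) to the underside of the seat, each flush with a corner of the seat.

The spool is on top of the table, centred. Four stools sit around the table at the −y, +y, −x, +x sides.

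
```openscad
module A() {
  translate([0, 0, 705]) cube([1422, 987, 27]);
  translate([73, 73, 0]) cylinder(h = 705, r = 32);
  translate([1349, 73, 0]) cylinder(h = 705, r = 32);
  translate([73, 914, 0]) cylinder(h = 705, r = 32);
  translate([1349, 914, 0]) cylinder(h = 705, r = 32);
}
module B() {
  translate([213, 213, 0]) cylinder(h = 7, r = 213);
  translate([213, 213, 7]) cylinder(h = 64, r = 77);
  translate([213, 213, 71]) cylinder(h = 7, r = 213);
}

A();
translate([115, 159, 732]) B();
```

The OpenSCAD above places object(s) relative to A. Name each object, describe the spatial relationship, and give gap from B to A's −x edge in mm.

The spool's min-x is at 115; the table's min-x is 0; gap = 115 mm.

A is a table. B is a spool. The spool is on top of the table. The gap from the spool to the table's −x edge is 115 mm.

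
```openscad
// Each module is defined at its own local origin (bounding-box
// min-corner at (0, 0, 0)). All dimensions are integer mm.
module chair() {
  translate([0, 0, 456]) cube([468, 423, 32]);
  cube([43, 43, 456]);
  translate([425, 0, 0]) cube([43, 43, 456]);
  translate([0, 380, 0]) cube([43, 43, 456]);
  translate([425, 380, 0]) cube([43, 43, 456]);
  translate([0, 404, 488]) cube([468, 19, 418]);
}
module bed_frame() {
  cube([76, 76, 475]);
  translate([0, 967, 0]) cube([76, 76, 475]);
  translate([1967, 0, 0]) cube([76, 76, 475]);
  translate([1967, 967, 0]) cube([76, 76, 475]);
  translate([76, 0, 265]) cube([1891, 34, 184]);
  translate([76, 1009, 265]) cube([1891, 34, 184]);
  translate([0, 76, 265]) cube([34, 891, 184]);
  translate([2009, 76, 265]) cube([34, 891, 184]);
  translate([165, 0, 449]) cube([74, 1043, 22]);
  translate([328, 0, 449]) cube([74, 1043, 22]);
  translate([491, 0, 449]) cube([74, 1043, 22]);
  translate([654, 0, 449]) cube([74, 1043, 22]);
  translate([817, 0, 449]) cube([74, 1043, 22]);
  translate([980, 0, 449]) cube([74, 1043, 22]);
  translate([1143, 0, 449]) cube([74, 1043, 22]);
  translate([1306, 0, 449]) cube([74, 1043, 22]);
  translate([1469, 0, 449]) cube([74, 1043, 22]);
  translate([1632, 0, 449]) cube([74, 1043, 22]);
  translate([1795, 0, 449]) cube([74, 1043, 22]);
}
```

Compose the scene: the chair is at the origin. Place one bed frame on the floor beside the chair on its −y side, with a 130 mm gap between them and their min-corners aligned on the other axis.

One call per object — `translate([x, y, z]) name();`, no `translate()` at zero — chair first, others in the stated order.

chair();
translate([0, -1173, 0]) bed_frame();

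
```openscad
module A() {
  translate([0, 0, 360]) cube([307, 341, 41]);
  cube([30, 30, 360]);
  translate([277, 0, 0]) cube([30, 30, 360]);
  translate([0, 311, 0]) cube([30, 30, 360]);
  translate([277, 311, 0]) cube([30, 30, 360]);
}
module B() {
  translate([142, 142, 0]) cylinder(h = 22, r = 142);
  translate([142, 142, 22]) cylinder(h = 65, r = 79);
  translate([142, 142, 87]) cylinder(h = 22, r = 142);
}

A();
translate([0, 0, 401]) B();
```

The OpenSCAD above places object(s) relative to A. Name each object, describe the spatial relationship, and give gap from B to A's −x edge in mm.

The spool's min-x is at 0; the stool's min-x is 0; gap = 0 mm.

A is a stool. B is a spool. The spool is on top of the stool. The gap from the spool to the stool's −x edge is 0 mm.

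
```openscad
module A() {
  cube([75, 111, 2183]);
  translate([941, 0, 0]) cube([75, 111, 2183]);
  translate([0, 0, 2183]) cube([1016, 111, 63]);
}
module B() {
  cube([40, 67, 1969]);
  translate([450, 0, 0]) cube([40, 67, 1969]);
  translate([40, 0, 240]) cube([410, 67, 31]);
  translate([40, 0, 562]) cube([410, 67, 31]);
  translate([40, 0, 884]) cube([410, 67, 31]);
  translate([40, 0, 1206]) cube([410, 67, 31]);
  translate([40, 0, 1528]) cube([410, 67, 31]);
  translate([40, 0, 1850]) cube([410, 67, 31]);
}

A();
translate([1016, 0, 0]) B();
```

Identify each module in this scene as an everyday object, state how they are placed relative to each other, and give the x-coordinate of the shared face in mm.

The door frame's +x face and the ladder's −x face are both at x = 1016 mm.

A is a door frame. B is a ladder. The ladder is against the door frame's +x side, with their −y faces flush. The x-coordinate of the shared face is 1016 mm.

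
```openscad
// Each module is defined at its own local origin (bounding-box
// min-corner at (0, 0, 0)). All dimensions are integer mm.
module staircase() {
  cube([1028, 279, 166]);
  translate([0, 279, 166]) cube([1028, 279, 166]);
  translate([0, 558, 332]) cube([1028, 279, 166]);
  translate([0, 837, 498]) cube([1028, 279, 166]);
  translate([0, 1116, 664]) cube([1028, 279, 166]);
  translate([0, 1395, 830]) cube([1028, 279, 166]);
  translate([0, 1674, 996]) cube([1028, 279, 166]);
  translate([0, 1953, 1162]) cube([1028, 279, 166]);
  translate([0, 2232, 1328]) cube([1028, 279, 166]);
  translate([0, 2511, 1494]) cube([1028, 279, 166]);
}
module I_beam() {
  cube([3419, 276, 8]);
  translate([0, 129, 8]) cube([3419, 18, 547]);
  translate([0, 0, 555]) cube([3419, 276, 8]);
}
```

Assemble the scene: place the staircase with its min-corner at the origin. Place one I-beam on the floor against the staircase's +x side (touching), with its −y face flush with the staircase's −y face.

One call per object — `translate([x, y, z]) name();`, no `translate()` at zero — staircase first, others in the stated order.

staircase();
translate([1028, 0, 0]) I_beam();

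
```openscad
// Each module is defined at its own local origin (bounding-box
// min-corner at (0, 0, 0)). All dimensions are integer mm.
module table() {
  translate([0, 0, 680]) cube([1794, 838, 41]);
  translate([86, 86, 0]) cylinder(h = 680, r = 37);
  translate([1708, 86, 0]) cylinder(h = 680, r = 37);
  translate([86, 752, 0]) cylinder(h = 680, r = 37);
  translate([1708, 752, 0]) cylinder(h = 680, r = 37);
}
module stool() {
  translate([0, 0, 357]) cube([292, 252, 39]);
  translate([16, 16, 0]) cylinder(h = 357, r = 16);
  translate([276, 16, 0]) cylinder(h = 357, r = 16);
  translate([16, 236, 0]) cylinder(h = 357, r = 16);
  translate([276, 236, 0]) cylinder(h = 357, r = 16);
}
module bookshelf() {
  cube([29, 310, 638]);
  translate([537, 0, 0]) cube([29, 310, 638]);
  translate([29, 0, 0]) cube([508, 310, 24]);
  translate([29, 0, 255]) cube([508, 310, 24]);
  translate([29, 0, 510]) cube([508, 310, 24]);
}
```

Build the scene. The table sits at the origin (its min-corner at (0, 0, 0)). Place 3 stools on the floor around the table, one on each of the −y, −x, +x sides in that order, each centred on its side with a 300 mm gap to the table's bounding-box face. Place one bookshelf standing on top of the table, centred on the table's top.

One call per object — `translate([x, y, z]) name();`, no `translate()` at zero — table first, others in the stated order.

table();
translate([751, -552, 0]) stool();
translate([-592, 293, 0]) stool();
translate([2094, 293, 0]) stool();
translate([614, 264, 721]) bookshelf();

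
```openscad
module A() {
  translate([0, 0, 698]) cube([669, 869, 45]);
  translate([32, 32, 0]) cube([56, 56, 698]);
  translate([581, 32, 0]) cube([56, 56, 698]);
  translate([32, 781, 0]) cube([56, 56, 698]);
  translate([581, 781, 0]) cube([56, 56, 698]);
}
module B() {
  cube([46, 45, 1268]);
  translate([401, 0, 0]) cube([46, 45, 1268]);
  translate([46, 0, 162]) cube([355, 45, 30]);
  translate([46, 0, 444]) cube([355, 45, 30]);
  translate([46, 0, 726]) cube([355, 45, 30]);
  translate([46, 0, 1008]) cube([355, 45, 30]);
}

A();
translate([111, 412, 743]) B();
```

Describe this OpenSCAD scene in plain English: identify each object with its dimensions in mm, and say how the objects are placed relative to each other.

A is a table: top 669 mm (x) × 869 mm (y), 45 mm thick, upper face at z = 743 mm, on four 56×56 mm square legs, each inset 32 mm from the nearest pair of top edges, running from z = 0 to the bottom of the top.

B is a wooden ladder with two side rails of 46×45 mm section and 1268 mm height, set 447 mm apart overall. Between them run 4 rectangular rungs (45 mm deep, 30 mm thick), front faces flush with the rails' −y face. The bottom of the first rung is 162 mm above the floor and each subsequent rung is 282 mm higher than the one below.

The ladder is on top of the table, centred.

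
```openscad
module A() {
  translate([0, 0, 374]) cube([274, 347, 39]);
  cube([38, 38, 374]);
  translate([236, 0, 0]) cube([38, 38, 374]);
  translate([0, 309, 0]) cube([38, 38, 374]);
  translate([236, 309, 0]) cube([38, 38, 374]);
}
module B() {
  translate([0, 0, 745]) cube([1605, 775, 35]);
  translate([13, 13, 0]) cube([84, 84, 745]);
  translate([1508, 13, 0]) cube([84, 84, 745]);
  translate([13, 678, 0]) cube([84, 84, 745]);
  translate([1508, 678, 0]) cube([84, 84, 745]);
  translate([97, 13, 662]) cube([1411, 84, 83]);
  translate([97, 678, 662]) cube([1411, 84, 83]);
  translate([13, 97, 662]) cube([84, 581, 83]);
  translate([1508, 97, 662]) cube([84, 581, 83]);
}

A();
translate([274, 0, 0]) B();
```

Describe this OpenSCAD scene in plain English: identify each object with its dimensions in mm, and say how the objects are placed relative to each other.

A is a four-legged stool. The seat is 274×347 mm, 39 mm thick, top at z = 413 mm. It stands on four square legs, each 38×38 mm in cross-section, from z = 0 to the seat underside, each flush with a corner of the seat.

B is a table: top 1605 mm (x) × 775 mm (y), 35 mm thick, upper face at z = 780 mm, on four 84×84 mm square legs, each inset 13 mm from the nearest pair of top edges, running from z = 0 to the bottom of the top. Four apron rails, 84 mm thick and 83 mm tall, run between adjacent legs with their top edges flush with the underside of the top and their outer faces flush with the legs' outer faces.

The table is against the stool's +x side, with their −y faces flush.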